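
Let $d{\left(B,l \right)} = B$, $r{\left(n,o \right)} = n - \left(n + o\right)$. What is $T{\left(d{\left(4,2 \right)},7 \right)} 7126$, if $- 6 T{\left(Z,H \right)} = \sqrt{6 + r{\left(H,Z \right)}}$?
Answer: $- \frac{3563 \sqrt{2}}{3} \approx -1679.6$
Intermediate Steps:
$r{\left(n,o \right)} = - o$ ($r{\left(n,o \right)} = n - \left(n + o\right) = - o$)
$T{\left(Z,H \right)} = - \frac{\sqrt{6 - Z}}{6}$
$T{\left(d{\left(4,2 \right)},7 \right)} 7126 = - \frac{\sqrt{6 - 4}}{6} \cdot 7126 = - \frac{\sqrt{2}}{6} \cdot 7126 = - \frac{3563 \sqrt{2}}{3}$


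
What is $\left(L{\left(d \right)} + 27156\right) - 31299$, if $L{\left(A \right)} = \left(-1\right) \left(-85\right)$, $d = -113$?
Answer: $-4058$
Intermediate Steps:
$L{\left(A \right)} = 85$
$\left(L{\left(d \right)} + 27156\right) - 31299 = \left(85 + 27156\right) - 31299 = 27241 - 31299 = -4058$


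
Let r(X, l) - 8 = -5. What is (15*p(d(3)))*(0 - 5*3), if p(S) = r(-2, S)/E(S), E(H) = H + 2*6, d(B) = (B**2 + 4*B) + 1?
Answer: -675/34 ≈ -19.853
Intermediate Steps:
d(B) = 1 + B**2 + 4*B
r(X, l) = 3 (r(X, l) = 8 - 5 = 3)
E(H) = 12 + H (E(H) = H + 12 = 12 + H)
p(S) = 3/(12 + S)
(15*p(d(3)))*(0 - 5*3) = (15*(3/(12 + (1 + 3**2 + 4*3))))*(0 - 5*3) = (15*(3/(12 + (1 + 9 + 12))))*(0 - 15) = (15*(3/(12 + 22)))*(-15) = (15*(3/34))*(-15) = (45/34)*(-15) = -675/34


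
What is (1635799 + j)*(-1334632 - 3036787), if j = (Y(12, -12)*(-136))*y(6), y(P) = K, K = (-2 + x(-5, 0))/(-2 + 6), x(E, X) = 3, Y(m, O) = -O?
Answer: -7148979289829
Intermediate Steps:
K = ¼ (K = (-2 + 3)/(-2 + 6) = 1/4 = 1*(¼) = ¼ ≈ 0.25000)
y(P) = ¼
j = -408 (j = (-1*(-12)*(-136))*(¼) = (12*(-136))*(¼) = -1632*¼ = -408)
(1635799 + j)*(-1334632 - 3036787) = (1635799 - 408)*(-1334632 - 3036787) = 1635391*(-4371419) = -7148979289829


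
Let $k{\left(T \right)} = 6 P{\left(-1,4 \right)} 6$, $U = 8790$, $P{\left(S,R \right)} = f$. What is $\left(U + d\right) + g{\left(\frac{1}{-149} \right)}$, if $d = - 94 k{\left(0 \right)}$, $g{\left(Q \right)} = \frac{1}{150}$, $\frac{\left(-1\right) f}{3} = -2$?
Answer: $- \frac{1727099}{150} \approx -11514.0$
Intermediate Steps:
$f = 6$ ($f = \left(-3\right) \left(-2\right) = 6$)
$P{\left(S,R \right)} = 6$
$k{\left(T \right)} = 216$ ($k{\left(T \right)} = 6 \cdot 6 \cdot 6 = 36 \cdot 6 = 216$)
$g{\left(Q \right)} = \frac{1}{150}$
$d = -20304$ ($d = \left(-94\right) 216 = -20304$)
$\left(U + d\right) + g{\left(\frac{1}{-149} \right)} = \left(8790 - 20304\right) + \frac{1}{150} = -11514 + \frac{1}{150} = - \frac{1727099}{150}$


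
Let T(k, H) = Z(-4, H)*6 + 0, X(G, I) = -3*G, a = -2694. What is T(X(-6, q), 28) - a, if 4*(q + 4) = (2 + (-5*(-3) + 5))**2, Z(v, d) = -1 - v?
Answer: 2712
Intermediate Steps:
q = 117 (q = -4 + (2 + (-5*(-3) + 5))**2/4 = -4 + (2 + (15 + 5))**2/4 = -4 + (2 + 20)**2/4 = -4 + (1/4)*22**2 = -4 + (1/4)*484 = -4 + 121 = 117)
T(k, H) = 18 (T(k, H) = (-1 - 1*(-4))*6 + 0 = (-1 + 4)*6 + 0 = 3*6 + 0 = 18 + 0 = 18)
T(X(-6, q), 28) - a = 18 - 1*(-2694) = 18 + 2694 = 2712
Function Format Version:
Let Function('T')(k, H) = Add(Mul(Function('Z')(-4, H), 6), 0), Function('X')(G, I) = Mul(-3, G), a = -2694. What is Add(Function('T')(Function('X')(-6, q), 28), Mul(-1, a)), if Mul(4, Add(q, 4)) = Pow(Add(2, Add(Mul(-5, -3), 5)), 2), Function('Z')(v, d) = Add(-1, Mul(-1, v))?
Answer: 2712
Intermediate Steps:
q = 117 (q = Add(-4, Mul(Rational(1, 4), Pow(Add(2, Add(Mul(-5, -3), 5)), 2))) = Add(-4, Mul(Rational(1, 4), Pow(Add(2, Add(15, 5)), 2))) = Add(-4, Mul(Rational(1, 4), Pow(Add(2, 20), 2))) = Add(-4, Mul(Rational(1, 4), Pow(22, 2))) = Add(-4, Mul(Rational(1, 4), 484)) = Add(-4, 121) = 117)
Function('T')(k, H) = 18 (Function('T')(k, H) = Add(Mul(Add(-1, Mul(-1, -4)), 6), 0) = Add(Mul(Add(-1, 4), 6), 0) = Add(Mul(3, 6), 0) = Add(18, 0) = 18)
Add(Function('T')(Function('X')(-6, q), 28), Mul(-1, a)) = Add(18, Mul(-1, -2694)) = Add(18, 2694) = 2712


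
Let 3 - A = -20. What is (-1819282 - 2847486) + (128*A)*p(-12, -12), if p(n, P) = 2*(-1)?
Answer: -4672656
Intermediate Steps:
A = 23 (A = 3 - 1*(-20) = 3 + 20 = 23)
p(n, P) = -2
(-1819282 - 2847486) + (128*A)*p(-12, -12) = (-1819282 - 2847486) + (128*23)*(-2) = -4666768 + 2944*(-2) = -4666768 - 5888 = -4672656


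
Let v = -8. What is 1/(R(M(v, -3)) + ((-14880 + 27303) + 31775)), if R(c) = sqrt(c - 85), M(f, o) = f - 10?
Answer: 44198/1953463307 - I*sqrt(103)/1953463307 ≈ 2.2625e-5 - 5.1953e-9*I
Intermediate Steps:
M(f, o) = -10 + f
R(c) = sqrt(-85 + c)
1/(R(M(v, -3)) + ((-14880 + 27303) + 31775)) = 1/(sqrt(-85 + (-10 - 8)) + ((-14880 + 27303) + 31775)) = 1/(sqrt(-85 - 18) + (12423 + 31775)) = 1/(sqrt(-103) + 44198) = 1/(I*sqrt(103) + 44198) = 1/(44198 + I*sqrt(103))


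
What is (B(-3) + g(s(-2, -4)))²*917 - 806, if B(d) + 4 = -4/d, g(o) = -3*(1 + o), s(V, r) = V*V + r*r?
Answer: 35580599/9 ≈ 3.9534e+6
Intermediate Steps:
s(V, r) = V² + r²
g(o) = -3 - 3*o
B(d) = -4 - 4/d
(B(-3) + g(s(-2, -4)))²*917 - 806 = ((-4 - 4/(-3)) + (-3 - 3*((-2)² + (-4)²)))²*917 - 806 = ((-4 - 4*(-⅓)) + (-3 - 3*(4 + 16)))²*917 - 806 = ((-4 + 4/3) + (-3 - 3*20))²*917 - 806 = (-8/3 + (-3 - 60))²*917 - 806 = (-8/3 - 63)²*917 - 806 = (-197/3)²*917 - 806 = (38809/9)*917 - 806 = 35587853/9 - 806 = 35580599/9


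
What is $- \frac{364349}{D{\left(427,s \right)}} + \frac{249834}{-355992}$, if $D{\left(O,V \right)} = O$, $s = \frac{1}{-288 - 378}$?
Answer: $- \frac{237750931}{278404} \approx -853.98$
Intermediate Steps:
$s = - \frac{1}{666}$ ($s = \frac{1}{-666} = - \frac{1}{666} \approx -0.0015015$)
$- \frac{364349}{D{\left(427,s \right)}} + \frac{249834}{-355992} = - \frac{364349}{427} + \frac{249834}{-355992} = \left(-364349\right) \frac{1}{427} + 249834 \left(- \frac{1}{355992}\right) = - \frac{364349}{427} - \frac{3203}{4564} = - \frac{237750931}{278404}$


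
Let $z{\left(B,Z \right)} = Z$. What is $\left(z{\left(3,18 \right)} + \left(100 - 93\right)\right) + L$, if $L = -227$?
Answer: $-202$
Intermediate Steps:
$\left(z{\left(3,18 \right)} + \left(100 - 93\right)\right) + L = \left(18 + \left(100 - 93\right)\right) - 227 = \left(18 + 7\right) - 227 = 25 - 227 = -202$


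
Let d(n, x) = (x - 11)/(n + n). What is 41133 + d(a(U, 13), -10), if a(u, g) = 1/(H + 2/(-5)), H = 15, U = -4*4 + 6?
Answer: 409797/10 ≈ 40980.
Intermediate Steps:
U = -10 (U = -16 + 6 = -10)
a(u, g) = 5/73 (a(u, g) = 1/(15 + 2/(-5)) = 1/(15 + 2*(-1/5)) = 1/(15 - 2/5) = 1/(73/5) = 5/73)
d(n, x) = (-11 + x)/(2*n) (d(n, x) = (-11 + x)/((2*n)) = (-11 + x)*(1/(2*n)) = (-11 + x)/(2*n))
41133 + d(a(U, 13), -10) = 41133 + (-11 - 10)/(2*(5/73)) = 41133 + (1/2)*(73/5)*(-21) = 41133 - 1533/10 = 409797/10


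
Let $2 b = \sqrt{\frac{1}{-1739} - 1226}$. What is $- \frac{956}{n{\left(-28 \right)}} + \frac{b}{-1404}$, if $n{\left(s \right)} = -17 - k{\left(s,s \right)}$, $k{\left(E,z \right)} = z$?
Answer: $- \frac{956}{11} - \frac{i \sqrt{3707574085}}{4883112} \approx -86.909 - 0.012469 i$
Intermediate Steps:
$b = \frac{i \sqrt{3707574085}}{3478}$ ($b = \frac{\sqrt{\frac{1}{-1739} - 1226}}{2} = \frac{\sqrt{- \frac{1}{1739} - 1226}}{2} = \frac{\sqrt{- \frac{2132015}{1739}}}{2} = \frac{\frac{1}{1739} i \sqrt{3707574085}}{2} = \frac{i \sqrt{3707574085}}{3478} \approx 17.507 i$)
$n{\left(s \right)} = -17 - s$
$- \frac{956}{n{\left(-28 \right)}} + \frac{b}{-1404} = - \frac{956}{-17 - -28} + \frac{\frac{1}{3478} i \sqrt{3707574085}}{-1404} = - \frac{956}{-17 + 28} + \frac{i \sqrt{3707574085}}{3478} \left(- \frac{1}{1404}\right) = - \frac{956}{11} - \frac{i \sqrt{3707574085}}{4883112}$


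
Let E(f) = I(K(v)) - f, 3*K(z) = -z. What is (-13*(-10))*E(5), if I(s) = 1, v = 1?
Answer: -520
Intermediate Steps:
K(z) = -z/3 (K(z) = (-z)/3 = -z/3)
E(f) = 1 - f
(-13*(-10))*E(5) = (-13*(-10))*(1 - 1*5) = 130*(1 - 5) = 130*(-4) = -520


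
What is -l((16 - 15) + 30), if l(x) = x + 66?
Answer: -97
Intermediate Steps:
l(x) = 66 + x
-l((16 - 15) + 30) = -(66 + ((16 - 15) + 30)) = -(66 + (1 + 30)) = -(66 + 31) = -1*97 = -97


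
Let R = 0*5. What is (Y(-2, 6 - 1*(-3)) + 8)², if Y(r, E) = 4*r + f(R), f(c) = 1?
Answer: 1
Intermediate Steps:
R = 0
Y(r, E) = 1 + 4*r (Y(r, E) = 4*r + 1 = 1 + 4*r)
(Y(-2, 6 - 1*(-3)) + 8)² = ((1 + 4*(-2)) + 8)² = ((1 - 8) + 8)² = (-7 + 8)² = 1² = 1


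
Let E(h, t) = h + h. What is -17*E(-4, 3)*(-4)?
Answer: -544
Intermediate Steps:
E(h, t) = 2*h
-17*E(-4, 3)*(-4) = -34*(-4)*(-4) = -17*(-8)*(-4) = 136*(-4) = -544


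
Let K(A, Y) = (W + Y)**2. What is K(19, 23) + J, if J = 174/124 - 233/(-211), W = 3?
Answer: 8876235/13082 ≈ 678.51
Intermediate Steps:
K(A, Y) = (3 + Y)**2
J = 32803/13082 (J = 174*(1/124) - 233*(-1/211) = 87/62 + 233/211 = 32803/13082 ≈ 2.5075)
K(19, 23) + J = (3 + 23)**2 + 32803/13082 = 26**2 + 32803/13082 = 676 + 32803/13082 = 8876235/13082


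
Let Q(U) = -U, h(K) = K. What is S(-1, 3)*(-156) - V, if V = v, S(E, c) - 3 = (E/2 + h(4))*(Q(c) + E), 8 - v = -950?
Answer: 758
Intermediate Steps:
v = 958 (v = 8 - 1*(-950) = 8 + 950 = 958)
S(E, c) = 3 + (4 + E/2)*(E - c) (S(E, c) = 3 + (E/2 + 4)*(-c + E) = 3 + (E*(1/2) + 4)*(E - c) = 3 + (E/2 + 4)*(E - c) = 3 + (4 + E/2)*(E - c))
V = 958
S(-1, 3)*(-156) - V = (3 + (1/2)*(-1)**2 - 4*3 + 4*(-1) - 1/2*(-1)*3)*(-156) - 1*958 = (3 + (1/2)*1 - 12 - 4 + 3/2)*(-156) - 958 = (3 + 1/2 - 12 - 4 + 3/2)*(-156) - 958 = -11*(-156) - 958 = 1716 - 958 = 758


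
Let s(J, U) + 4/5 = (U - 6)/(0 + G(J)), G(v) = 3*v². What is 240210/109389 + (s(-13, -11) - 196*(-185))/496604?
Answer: 104150982676781/45902947637820 ≈ 2.2689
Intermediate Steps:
s(J, U) = -⅘ + (-6 + U)/(3*J²) (s(J, U) = -⅘ + (U - 6)/(0 + 3*J²) = -⅘ + (-6 + U)/((3*J²)) = -⅘ + (-6 + U)*(1/(3*J²)) = -⅘ + (-6 + U)/(3*J²))
240210/109389 + (s(-13, -11) - 196*(-185))/496604 = 240210/109389 + ((1/15)*(-30 - 12*(-13)² + 5*(-11))/(-13)² - 196*(-185))/496604 = 240210*(1/109389) + ((1/15)*(1/169)*(-30 - 12*169 - 55) + 36260)*(1/496604) = 80070/36463 + ((1/15)*(1/169)*(-30 - 2028 - 55) + 36260)*(1/496604) = 80070/36463 + ((1/15)*(1/169)*(-2113) + 36260)*(1/496604) = 80070/36463 + (-2113/2535 + 36260)*(1/496604) = 80070/36463 + (91916987/2535)*(1/496604) = 80070/36463 + 91916987/1258891140 = 104150982676781/45902947637820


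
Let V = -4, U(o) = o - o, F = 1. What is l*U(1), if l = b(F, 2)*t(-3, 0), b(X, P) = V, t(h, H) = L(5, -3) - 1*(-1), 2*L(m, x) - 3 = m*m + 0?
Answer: 0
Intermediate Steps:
U(o) = 0
L(m, x) = 3/2 + m²/2 (L(m, x) = 3/2 + (m*m + 0)/2 = 3/2 + (m² + 0)/2 = 3/2 + m²/2)
t(h, H) = 15 (t(h, H) = (3/2 + (½)*5²) - 1*(-1) = (3/2 + (½)*25) + 1 = (3/2 + 25/2) + 1 = 14 + 1 = 15)
b(X, P) = -4
l = -60 (l = -4*15 = -60)
l*U(1) = -60*0 = 0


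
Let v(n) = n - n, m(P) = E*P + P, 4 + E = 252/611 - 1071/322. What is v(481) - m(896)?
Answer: 74461632/14053 ≈ 5298.6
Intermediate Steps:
E = -194315/28106 (E = -4 + (252/611 - 1071/322) = -4 + (252*(1/611) - 1071*1/322) = -4 + (252/611 - 153/46) = -4 - 81891/28106 = -194315/28106 ≈ -6.9137)
m(P) = -166209*P/28106 (m(P) = -194315*P/28106 + P = -166209*P/28106)
v(n) = 0
v(481) - m(896) = 0 - (-166209)*896/28106 = 0 - 1*(-74461632/14053) = 0 + 74461632/14053 = 74461632/14053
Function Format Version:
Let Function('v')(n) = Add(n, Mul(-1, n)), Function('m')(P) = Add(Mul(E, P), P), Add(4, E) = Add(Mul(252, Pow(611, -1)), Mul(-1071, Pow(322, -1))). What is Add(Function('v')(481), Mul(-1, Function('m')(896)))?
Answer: Rational(74461632, 14053) ≈ 5298.6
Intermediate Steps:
E = Rational(-194315, 28106) (E = Add(-4, Add(Mul(252, Pow(611, -1)), Mul(-1071, Pow(322, -1)))) = Add(-4, Add(Mul(252, Rational(1, 611)), Mul(-1071, Rational(1, 322)))) = Add(-4, Add(Rational(252, 611), Rational(-153, 46))) = Add(-4, Rational(-81891, 28106)) = Rational(-194315, 28106) ≈ -6.9137)
Function('m')(P) = Mul(Rational(-166209, 28106), P) (Function('m')(P) = Add(Mul(Rational(-194315, 28106), P), P) = Mul(Rational(-166209, 28106), P))
Function('v')(n) = 0
Add(Function('v')(481), Mul(-1, Function('m')(896))) = Add(0, Mul(-1, Mul(Rational(-166209, 28106), 896))) = Add(0, Mul(-1, Rational(-74461632, 14053))) = Add(0, Rational(74461632, 14053)) = Rational(74461632, 14053)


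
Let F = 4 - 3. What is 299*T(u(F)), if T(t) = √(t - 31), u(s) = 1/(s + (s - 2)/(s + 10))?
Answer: 299*I*√2990/10 ≈ 1635.0*I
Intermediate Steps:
F = 1
u(s) = 1/(s + (-2 + s)/(10 + s))
T(t) = √(-31 + t)
299*T(u(F)) = 299*√(-31 + (10 + 1)/(-2 + 1² + 11*1)) = 299*√(-31 + 11/(-2 + 1 + 11)) = 299*√(-31 + 11/10) = 299*√(-299/10) = 299*(I*√2990/10) = 299*I*√2990/10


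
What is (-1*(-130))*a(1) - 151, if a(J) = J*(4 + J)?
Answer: 499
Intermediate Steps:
(-1*(-130))*a(1) - 151 = (-1*(-130))*(1*(4 + 1)) - 151 = 130*(1*5) - 151 = 130*5 - 151 = 650 - 151 = 499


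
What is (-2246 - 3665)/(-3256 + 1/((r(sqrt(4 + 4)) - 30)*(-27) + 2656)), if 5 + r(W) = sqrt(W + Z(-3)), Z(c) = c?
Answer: 5911/(3256 - 1/(3601 - 27*sqrt(-3 + 2*sqrt(2)))) ≈ 1.8154 + 4.8087e-10*I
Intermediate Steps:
r(W) = -5 + sqrt(-3 + W) (r(W) = -5 + sqrt(W - 3) = -5 + sqrt(-3 + W))
(-2246 - 3665)/(-3256 + 1/((r(sqrt(4 + 4)) - 30)*(-27) + 2656)) = (-2246 - 3665)/(-3256 + 1/(((-5 + sqrt(-3 + sqrt(4 + 4))) - 30)*(-27) + 2656)) = -5911/(-3256 + 1/(((-5 + sqrt(-3 + sqrt(8))) - 30)*(-27) + 2656)) = -5911/(-3256 + 1/(((-5 + sqrt(-3 + 2*sqrt(2))) - 30)*(-27) + 2656)) = -5911/(-3256 + 1/((-35 + sqrt(-3 + 2*sqrt(2)))*(-27) + 2656)) = -5911/(-3256 + 1/((945 - 27*sqrt(-3 + 2*sqrt(2))) + 2656)) = -5911/(-3256 + 1/(3601 - 27*sqrt(-3 + 2*sqrt(2))))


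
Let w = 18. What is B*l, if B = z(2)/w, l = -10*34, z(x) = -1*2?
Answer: 340/9 ≈ 37.778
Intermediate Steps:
z(x) = -2
l = -340
B = -⅑ (B = -2/18 = -2*1/18 = -⅑ ≈ -0.11111)
B*l = -⅑*(-340) = 340/9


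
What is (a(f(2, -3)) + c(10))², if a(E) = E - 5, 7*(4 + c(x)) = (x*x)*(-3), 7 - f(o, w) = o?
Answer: 107584/49 ≈ 2195.6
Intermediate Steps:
f(o, w) = 7 - o
c(x) = -4 - 3*x²/7 (c(x) = -4 + ((x*x)*(-3))/7 = -4 + (x²*(-3))/7 = -4 + (-3*x²)/7 = -4 - 3*x²/7)
a(E) = -5 + E
(a(f(2, -3)) + c(10))² = ((-5 + (7 - 1*2)) + (-4 - 3/7*10²))² = ((-5 + (7 - 2)) + (-4 - 3/7*100))² = ((-5 + 5) + (-4 - 300/7))² = (0 - 328/7)² = (-328/7)² = 107584/49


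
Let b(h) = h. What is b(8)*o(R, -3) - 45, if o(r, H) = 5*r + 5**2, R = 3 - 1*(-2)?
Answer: 355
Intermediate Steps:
R = 5 (R = 3 + 2 = 5)
o(r, H) = 25 + 5*r (o(r, H) = 5*r + 25 = 25 + 5*r)
b(8)*o(R, -3) - 45 = 8*(25 + 5*5) - 45 = 8*(25 + 25) - 45 = 8*50 - 45 = 400 - 45 = 355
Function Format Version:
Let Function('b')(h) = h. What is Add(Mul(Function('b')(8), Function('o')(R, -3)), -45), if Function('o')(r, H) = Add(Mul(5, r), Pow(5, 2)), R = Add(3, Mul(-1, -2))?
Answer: 355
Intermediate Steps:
R = 5 (R = Add(3, 2) = 5)
Function('o')(r, H) = Add(25, Mul(5, r)) (Function('o')(r, H) = Add(Mul(5, r), 25) = Add(25, Mul(5, r)))
Add(Mul(Function('b')(8), Function('o')(R, -3)), -45) = Add(Mul(8, Add(25, Mul(5, 5))), -45) = Add(Mul(8, Add(25, 25)), -45) = Add(Mul(8, 50), -45) = Add(400, -45) = 355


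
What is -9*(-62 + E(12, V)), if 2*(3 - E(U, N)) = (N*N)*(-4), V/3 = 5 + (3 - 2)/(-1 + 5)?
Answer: -31473/8 ≈ -3934.1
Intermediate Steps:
V = 63/4 (V = 3*(5 + (3 - 2)/(-1 + 5)) = 3*(5 + 1/4) = 3*(5 + 1*(¼)) = 3*(5 + ¼) = 3*(21/4) = 63/4 ≈ 15.750)
E(U, N) = 3 + 2*N² (E(U, N) = 3 - N*N*(-4)/2 = 3 - N²*(-4)/2 = 3 - (-2)*N² = 3 + 2*N²)
-9*(-62 + E(12, V)) = -9*(-62 + (3 + 2*(63/4)²)) = -9*(-62 + (3 + 2*(3969/16))) = -9*(-62 + (3 + 3969/8)) = -9*(-62 + 3993/8) = -9*3497/8 = -31473/8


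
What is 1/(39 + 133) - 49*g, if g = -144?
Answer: 1213633/172 ≈ 7056.0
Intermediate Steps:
1/(39 + 133) - 49*g = 1/(39 + 133) - 49*(-144) = 1/172 + 7056 = 1213633/172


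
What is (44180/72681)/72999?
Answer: 44180/5305640319 ≈ 8.3270e-6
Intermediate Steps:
(44180/72681)/72999 = (44180*(1/72681))*(1/72999) = (44180/72681)*(1/72999) = 44180/5305640319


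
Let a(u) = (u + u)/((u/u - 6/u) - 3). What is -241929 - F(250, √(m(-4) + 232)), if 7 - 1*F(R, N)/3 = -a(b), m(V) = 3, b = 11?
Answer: -3386937/14 ≈ -2.4192e+5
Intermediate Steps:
a(u) = 2*u/(-2 - 6/u) (a(u) = (2*u)/((1 - 6/u) - 3) = (2*u)/(-2 - 6/u) = 2*u/(-2 - 6/u))
F(R, N) = -69/14 (F(R, N) = 21 - (-3)*(-1*11²/(3 + 11)) = 21 - (-3)*(-1*121/14) = 21 - (-3)*(-1*121*1/14) = 21 - (-3)*(-121)/14 = 21 - 3*121/14 = 21 - 363/14 = -69/14)
-241929 - F(250, √(m(-4) + 232)) = -241929 - 1*(-69/14) = -241929 + 69/14 = -3386937/14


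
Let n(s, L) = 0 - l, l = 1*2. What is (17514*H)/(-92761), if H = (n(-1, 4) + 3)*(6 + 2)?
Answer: -140112/92761 ≈ -1.5105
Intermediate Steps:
l = 2
n(s, L) = -2 (n(s, L) = 0 - 1*2 = 0 - 2 = -2)
H = 8 (H = (-2 + 3)*(6 + 2) = 1*8 = 8)
(17514*H)/(-92761) = (17514*8)/(-92761) = 140112*(-1/92761) = -140112/92761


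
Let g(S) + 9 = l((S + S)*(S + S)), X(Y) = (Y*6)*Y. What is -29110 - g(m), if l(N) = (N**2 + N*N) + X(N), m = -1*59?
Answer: -1551051309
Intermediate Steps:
m = -59
X(Y) = 6*Y**2 (X(Y) = (6*Y)*Y = 6*Y**2)
l(N) = 8*N**2 (l(N) = (N**2 + N*N) + 6*N**2 = (N**2 + N**2) + 6*N**2 = 2*N**2 + 6*N**2 = 8*N**2)
g(S) = -9 + 128*S**4 (g(S) = -9 + 8*((S + S)*(S + S))**2 = -9 + 8*((2*S)*(2*S))**2 = -9 + 8*(4*S**2)**2 = -9 + 8*(16*S**4) = -9 + 128*S**4)
-29110 - g(m) = -29110 - (-9 + 128*(-59)**4) = -29110 - (-9 + 128*12117361) = -29110 - (-9 + 1551022208) = -29110 - 1*1551022199 = -29110 - 1551022199 = -1551051309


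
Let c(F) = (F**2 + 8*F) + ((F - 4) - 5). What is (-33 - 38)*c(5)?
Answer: -4331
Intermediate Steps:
c(F) = -9 + F**2 + 9*F (c(F) = (F**2 + 8*F) + ((-4 + F) - 5) = (F**2 + 8*F) + (-9 + F) = -9 + F**2 + 9*F)
(-33 - 38)*c(5) = (-33 - 38)*(-9 + 5**2 + 9*5) = -71*(-9 + 25 + 45) = -71*61 = -4331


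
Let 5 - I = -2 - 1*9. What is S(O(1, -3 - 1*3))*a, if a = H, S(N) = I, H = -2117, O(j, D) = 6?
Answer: -33872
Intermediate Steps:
I = 16 (I = 5 - (-2 - 1*9) = 5 - (-2 - 9) = 5 - 1*(-11) = 5 + 11 = 16)
S(N) = 16
a = -2117
S(O(1, -3 - 1*3))*a = 16*(-2117) = -33872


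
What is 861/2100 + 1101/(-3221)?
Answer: 21961/322100 ≈ 0.068181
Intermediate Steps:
861/2100 + 1101/(-3221) = 861*(1/2100) + 1101*(-1/3221) = 41/100 - 1101/3221 = 21961/322100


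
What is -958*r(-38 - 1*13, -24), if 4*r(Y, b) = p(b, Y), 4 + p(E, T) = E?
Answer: 6706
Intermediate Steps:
p(E, T) = -4 + E
r(Y, b) = -1 + b/4 (r(Y, b) = (-4 + b)/4 = -1 + b/4)
-958*r(-38 - 1*13, -24) = -958*(-1 + (¼)*(-24)) = -958*(-1 - 6) = -958*(-7) = 6706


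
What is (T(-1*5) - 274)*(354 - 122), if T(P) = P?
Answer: -64728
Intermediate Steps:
(T(-1*5) - 274)*(354 - 122) = (-1*5 - 274)*(354 - 122) = (-5 - 274)*232 = -279*232 = -64728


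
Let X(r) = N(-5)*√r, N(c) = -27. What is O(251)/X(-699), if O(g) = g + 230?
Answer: 481*I*√699/18873 ≈ 0.67382*I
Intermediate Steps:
O(g) = 230 + g
X(r) = -27*√r
O(251)/X(-699) = (230 + 251)/((-27*I*√699)) = 481/((-27*I*√699)) = 481*(I*√699/18873) = 481*I*√699/18873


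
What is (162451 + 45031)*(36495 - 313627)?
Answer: -57499901624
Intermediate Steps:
(162451 + 45031)*(36495 - 313627) = 207482*(-277132) = -57499901624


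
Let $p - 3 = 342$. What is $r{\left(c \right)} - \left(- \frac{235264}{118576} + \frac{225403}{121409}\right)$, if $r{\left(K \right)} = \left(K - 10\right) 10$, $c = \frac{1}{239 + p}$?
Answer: $- \frac{26235051479829}{262730532908} \approx -99.855$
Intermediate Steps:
$p = 345$ ($p = 3 + 342 = 345$)
$c = \frac{1}{584}$ ($c = \frac{1}{239 + 345} = \frac{1}{584} \approx 0.0017123$)
$r{\left(K \right)} = -100 + 10 K$ ($r{\left(K \right)} = \left(-10 + K\right) 10 = -100 + 10 K$)
$r{\left(c \right)} - \left(- \frac{235264}{118576} + \frac{225403}{121409}\right) = \left(-100 + 10 \cdot \frac{1}{584}\right) - \left(- \frac{235264}{118576} + \frac{225403}{121409}\right) = \left(-100 + \frac{5}{292}\right) - \left(\left(-235264\right) \frac{1}{118576} + 225403 \cdot \frac{1}{121409}\right) = - \frac{29195}{292} - \left(- \frac{14704}{7411} + \frac{225403}{121409}\right) = - \frac{29195}{292} - - \frac{114736303}{899762099} = - \frac{29195}{292} + \frac{114736303}{899762099} = - \frac{26235051479829}{262730532908}$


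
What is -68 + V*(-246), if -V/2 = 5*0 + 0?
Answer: -68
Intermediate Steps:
V = 0 (V = -2*(5*0 + 0) = -2*(0 + 0) = -2*0 = 0)
-68 + V*(-246) = -68 + 0*(-246) = -68 + 0 = -68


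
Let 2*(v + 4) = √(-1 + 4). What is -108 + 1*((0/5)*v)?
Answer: -108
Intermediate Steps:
v = -4 + √3/2 (v = -4 + √(-1 + 4)/2 = -4 + √3/2 ≈ -3.1340)
-108 + 1*((0/5)*v) = -108 + 1*((0/5)*(-4 + √3/2)) = -108 + 1*((0*(⅕))*(-4 + √3/2)) = -108 + 1*(0*(-4 + √3/2)) = -108 + 1*0 = -108 + 0 = -108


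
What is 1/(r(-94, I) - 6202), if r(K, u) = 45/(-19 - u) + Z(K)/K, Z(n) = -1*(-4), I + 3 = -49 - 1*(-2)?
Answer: -1457/9034261 ≈ -0.00016128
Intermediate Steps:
I = -50 (I = -3 + (-49 - 1*(-2)) = -3 + (-49 + 2) = -3 - 47 = -50)
Z(n) = 4
r(K, u) = 4/K + 45/(-19 - u) (r(K, u) = 45/(-19 - u) + 4/K = 4/K + 45/(-19 - u))
1/(r(-94, I) - 6202) = 1/((76 - 45*(-94) + 4*(-50))/((-94)*(19 - 50)) - 6202) = 1/(-1/94*(76 + 4230 - 200)/(-31) - 6202) = 1/(-1/94*(-1/31)*4106 - 6202) = 1/(2053/1457 - 6202) = 1/(-9034261/1457) = -1457/9034261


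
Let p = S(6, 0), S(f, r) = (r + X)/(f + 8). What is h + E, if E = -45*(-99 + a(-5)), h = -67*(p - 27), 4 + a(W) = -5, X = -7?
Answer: 13405/2 ≈ 6702.5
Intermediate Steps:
S(f, r) = (-7 + r)/(8 + f) (S(f, r) = (r - 7)/(f + 8) = (-7 + r)/(8 + f))
a(W) = -9 (a(W) = -4 - 5 = -9)
p = -½ (p = (-7 + 0)/(8 + 6) = -7/14 = (1/14)*(-7) = -½ ≈ -0.50000)
h = 3685/2 (h = -67*(-½ - 27) = -67*(-55/2) = 3685/2 ≈ 1842.5)
E = 4860 (E = -45*(-99 - 9) = -45*(-108) = 4860)
h + E = 3685/2 + 4860 = 13405/2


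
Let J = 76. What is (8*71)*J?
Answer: 43168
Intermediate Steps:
(8*71)*J = (8*71)*76 = 568*76 = 43168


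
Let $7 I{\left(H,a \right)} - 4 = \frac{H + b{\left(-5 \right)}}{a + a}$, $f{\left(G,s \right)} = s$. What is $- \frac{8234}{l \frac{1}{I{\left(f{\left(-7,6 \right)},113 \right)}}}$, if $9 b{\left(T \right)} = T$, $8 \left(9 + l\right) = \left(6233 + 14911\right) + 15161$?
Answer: $- \frac{269581160}{257942727} \approx -1.0451$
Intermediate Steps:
$l = \frac{36233}{8}$ ($l = -9 + \frac{\left(6233 + 14911\right) + 15161}{8} = -9 + \frac{21144 + 15161}{8} = -9 + \frac{1}{8} \cdot 36305 = -9 + \frac{36305}{8} = \frac{36233}{8} \approx 4529.1$)
$b{\left(T \right)} = \frac{T}{9}$
$I{\left(H,a \right)} = \frac{4}{7} + \frac{- \frac{5}{9} + H}{14 a}$ ($I{\left(H,a \right)} = \frac{4}{7} + \frac{\left(H + \frac{1}{9} \left(-5\right)\right) \frac{1}{a + a}}{7} = \frac{4}{7} + \frac{\left(H - \frac{5}{9}\right) \frac{1}{2 a}}{7} = \frac{4}{7} + \frac{\left(- \frac{5}{9} + H\right) \frac{1}{2 a}}{7} = \frac{4}{7} + \frac{\frac{1}{2} \frac{1}{a} \left(- \frac{5}{9} + H\right)}{7} = \frac{4}{7} + \frac{- \frac{5}{9} + H}{14 a}$)
$- \frac{8234}{l \frac{1}{I{\left(f{\left(-7,6 \right)},113 \right)}}} = - \frac{8234}{\frac{36233}{8} \frac{1}{\frac{1}{126} \cdot \frac{1}{113} \left(-5 + 9 \cdot 6 + 72 \cdot 113\right)}} = - \frac{8234}{\frac{36233}{8} \frac{1}{\frac{1}{126} \cdot \frac{1}{113} \left(-5 + 54 + 8136\right)}} = - \frac{8234}{\frac{36233}{8} \frac{1}{\frac{1}{126} \cdot \frac{1}{113} \cdot 8185}} = - \frac{8234}{\frac{36233}{8} \frac{1}{\frac{8185}{14238}}} = - \frac{8234}{\frac{36233}{8} \cdot \frac{14238}{8185}} = - \frac{8234}{\frac{257942727}{32740}} = \left(-8234\right) \frac{32740}{257942727} = - \frac{269581160}{257942727}$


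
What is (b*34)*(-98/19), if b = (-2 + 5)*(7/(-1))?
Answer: 69972/19 ≈ 3682.7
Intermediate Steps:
b = -21 (b = 3*(7*(-1)) = 3*(-7) = -21)
(b*34)*(-98/19) = (-21*34)*(-98/19) = -(-69972)/19 = -714*(-98/19) = 69972/19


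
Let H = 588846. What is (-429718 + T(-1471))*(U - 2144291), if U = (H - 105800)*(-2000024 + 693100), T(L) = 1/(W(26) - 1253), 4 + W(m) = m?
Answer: 333950346260899258905/1231 ≈ 2.7128e+17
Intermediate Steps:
W(m) = -4 + m
T(L) = -1/1231 (T(L) = 1/((-4 + 26) - 1253) = 1/(22 - 1253) = 1/(-1231) = -1/1231)
U = -631304410504 (U = (588846 - 105800)*(-2000024 + 693100) = 483046*(-1306924) = -631304410504)
(-429718 + T(-1471))*(U - 2144291) = (-429718 - 1/1231)*(-631304410504 - 2144291) = -528982859/1231*(-631306554795) = 333950346260899258905/1231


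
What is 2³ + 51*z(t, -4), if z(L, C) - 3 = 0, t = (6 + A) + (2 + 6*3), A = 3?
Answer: 161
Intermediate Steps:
t = 29 (t = (6 + 3) + (2 + 6*3) = 9 + (2 + 18) = 9 + 20 = 29)
z(L, C) = 3 (z(L, C) = 3 + 0 = 3)
2³ + 51*z(t, -4) = 2³ + 51*3 = 8 + 153 = 161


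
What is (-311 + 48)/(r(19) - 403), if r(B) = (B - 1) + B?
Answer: 263/366 ≈ 0.71858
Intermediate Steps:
r(B) = -1 + 2*B (r(B) = (-1 + B) + B = -1 + 2*B)
(-311 + 48)/(r(19) - 403) = (-311 + 48)/((-1 + 2*19) - 403) = -263/((-1 + 38) - 403) = -263/(37 - 403) = -263/(-366) = -263*(-1/366) = 263/366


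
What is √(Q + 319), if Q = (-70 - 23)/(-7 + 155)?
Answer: √1743403/74 ≈ 17.843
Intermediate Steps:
Q = -93/148 ≈ -0.62838
√(Q + 319) = √(-93/148 + 319) = √(47119/148) = √1743403/74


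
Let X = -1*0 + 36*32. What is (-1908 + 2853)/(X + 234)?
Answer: 15/22 ≈ 0.68182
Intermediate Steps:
X = 1152 (X = 0 + 1152 = 1152)
(-1908 + 2853)/(X + 234) = (-1908 + 2853)/(1152 + 234) = 945/1386 = 945*(1/1386) = 15/22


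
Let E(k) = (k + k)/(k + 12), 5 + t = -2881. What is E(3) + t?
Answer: -14428/5 ≈ -2885.6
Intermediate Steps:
t = -2886 (t = -5 - 2881 = -2886)
E(k) = 2*k/(12 + k) (E(k) = (2*k)/(12 + k) = 2*k/(12 + k))
E(3) + t = 2*3/(12 + 3) - 2886 = 2*3/15 - 2886 = 2*3*(1/15) - 2886 = ⅖ - 2886 = -14428/5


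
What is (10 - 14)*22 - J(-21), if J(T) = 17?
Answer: -105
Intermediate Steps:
(10 - 14)*22 - J(-21) = (10 - 14)*22 - 1*17 = -4*22 - 17 = -88 - 17 = -105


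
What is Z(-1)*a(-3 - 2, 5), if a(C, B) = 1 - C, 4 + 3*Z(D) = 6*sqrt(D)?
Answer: -8 + 12*I ≈ -8.0 + 12.0*I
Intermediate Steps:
Z(D) = -4/3 + 2*sqrt(D) (Z(D) = -4/3 + (6*sqrt(D))/3 = -4/3 + 2*sqrt(D))
Z(-1)*a(-3 - 2, 5) = (-4/3 + 2*sqrt(-1))*(1 - (-3 - 2)) = (-4/3 + 2*I)*(1 - 1*(-5)) = (-4/3 + 2*I)*(1 + 5) = (-4/3 + 2*I)*6 = -8 + 12*I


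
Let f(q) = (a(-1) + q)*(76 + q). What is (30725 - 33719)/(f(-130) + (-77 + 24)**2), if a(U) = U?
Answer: -2994/9883 ≈ -0.30294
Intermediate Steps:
f(q) = (-1 + q)*(76 + q)
(30725 - 33719)/(f(-130) + (-77 + 24)**2) = (30725 - 33719)/((-76 + (-130)**2 + 75*(-130)) + (-77 + 24)**2) = -2994/((-76 + 16900 - 9750) + (-53)**2) = -2994/(7074 + 2809) = -2994/9883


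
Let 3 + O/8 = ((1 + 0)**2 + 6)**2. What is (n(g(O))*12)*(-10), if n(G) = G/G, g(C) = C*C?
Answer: -120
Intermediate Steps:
O = 368 (O = -24 + 8*((1 + 0)**2 + 6)**2 = -24 + 8*(1**2 + 6)**2 = -24 + 8*(1 + 6)**2 = -24 + 8*7**2 = -24 + 8*49 = -24 + 392 = 368)
g(C) = C**2
n(G) = 1
(n(g(O))*12)*(-10) = (1*12)*(-10) = 12*(-10) = -120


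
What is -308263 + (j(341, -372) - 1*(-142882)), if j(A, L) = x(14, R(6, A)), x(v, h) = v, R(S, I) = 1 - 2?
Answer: -165367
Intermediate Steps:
R(S, I) = -1
j(A, L) = 14
-308263 + (j(341, -372) - 1*(-142882)) = -308263 + (14 - 1*(-142882)) = -308263 + (14 + 142882) = -308263 + 142896 = -165367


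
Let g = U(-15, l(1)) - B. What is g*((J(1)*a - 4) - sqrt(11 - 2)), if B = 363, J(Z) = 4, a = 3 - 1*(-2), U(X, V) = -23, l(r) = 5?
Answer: -5018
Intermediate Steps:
a = 5 (a = 3 + 2 = 5)
g = -386 (g = -23 - 1*363 = -23 - 363 = -386)
g*((J(1)*a - 4) - sqrt(11 - 2)) = -386*((4*5 - 4) - sqrt(11 - 2)) = -386*((20 - 4) - sqrt(9)) = -386*(16 - 1*3) = -386*(16 - 3) = -386*13 = -5018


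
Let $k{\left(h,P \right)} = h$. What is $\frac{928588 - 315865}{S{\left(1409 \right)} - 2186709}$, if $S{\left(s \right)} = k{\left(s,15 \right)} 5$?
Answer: $- \frac{612723}{2179664} \approx -0.28111$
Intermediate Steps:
$S{\left(s \right)} = 5 s$ ($S{\left(s \right)} = s 5 = 5 s$)
$\frac{928588 - 315865}{S{\left(1409 \right)} - 2186709} = \frac{928588 - 315865}{5 \cdot 1409 - 2186709} = \frac{612723}{7045 - 2186709} = \frac{612723}{-2179664} = 612723 \left(- \frac{1}{2179664}\right) = - \frac{612723}{2179664}$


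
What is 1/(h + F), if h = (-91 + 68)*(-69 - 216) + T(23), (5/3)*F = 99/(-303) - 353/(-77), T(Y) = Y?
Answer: 38885/255884866 ≈ 0.00015196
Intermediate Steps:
F = 99336/38885 (F = 3*(99/(-303) - 353/(-77))/5 = 3*(99*(-1/303) - 353*(-1/77))/5 = 3*(-33/101 + 353/77)/5 = (3/5)*(33112/7777) = 99336/38885 ≈ 2.5546)
h = 6578 (h = (-91 + 68)*(-69 - 216) + 23 = -23*(-285) + 23 = 6555 + 23 = 6578)
1/(h + F) = 1/(6578 + 99336/38885) = 1/(255884866/38885) = 38885/255884866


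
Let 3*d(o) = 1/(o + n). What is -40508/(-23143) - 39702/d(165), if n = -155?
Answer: -27564661072/23143 ≈ -1.1911e+6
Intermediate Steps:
d(o) = 1/(3*(-155 + o)) (d(o) = 1/(3*(o - 155)) = 1/(3*(-155 + o)))
-40508/(-23143) - 39702/d(165) = -40508/(-23143) - 39702/(1/(3*(-155 + 165))) = -40508*(-1/23143) - 39702/((1/3)/10) = 40508/23143 - 39702/((1/3)*(1/10)) = 40508/23143 - 39702/1/30 = 40508/23143 - 39702*30 = 40508/23143 - 1191060 = -27564661072/23143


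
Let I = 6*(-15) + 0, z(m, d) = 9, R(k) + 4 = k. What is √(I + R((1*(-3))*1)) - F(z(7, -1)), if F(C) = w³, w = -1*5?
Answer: 125 + I*√97 ≈ 125.0 + 9.8489*I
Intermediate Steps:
w = -5
R(k) = -4 + k
F(C) = -125 (F(C) = (-5)³ = -125)
I = -90 (I = -90 + 0 = -90)
√(I + R((1*(-3))*1)) - F(z(7, -1)) = √(-90 + (-4 + (1*(-3))*1)) - 1*(-125) = √(-90 + (-4 - 3*1)) + 125 = √(-90 + (-4 - 3)) + 125 = √(-90 - 7) + 125 = √(-97) + 125 = I*√97 + 125 = 125 + I*√97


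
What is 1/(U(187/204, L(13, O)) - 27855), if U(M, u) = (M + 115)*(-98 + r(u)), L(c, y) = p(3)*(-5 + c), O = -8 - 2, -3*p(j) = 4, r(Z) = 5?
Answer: -4/154541 ≈ -2.5883e-5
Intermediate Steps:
p(j) = -4/3 (p(j) = -1/3*4 = -4/3)
O = -10
L(c, y) = 20/3 - 4*c/3 (L(c, y) = -4*(-5 + c)/3 = 20/3 - 4*c/3)
U(M, u) = -10695 - 93*M (U(M, u) = (M + 115)*(-98 + 5) = (115 + M)*(-93) = -10695 - 93*M)
1/(U(187/204, L(13, O)) - 27855) = 1/((-10695 - 17391/204) - 27855) = 1/((-10695 - 93*11/12) - 27855) = 1/((-10695 - 341/4) - 27855) = 1/(-43121/4 - 27855) = 1/(-154541/4) = -4/154541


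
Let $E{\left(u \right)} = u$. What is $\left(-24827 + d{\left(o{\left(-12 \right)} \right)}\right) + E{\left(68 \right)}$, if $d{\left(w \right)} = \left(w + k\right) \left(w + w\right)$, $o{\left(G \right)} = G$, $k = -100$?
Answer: $-22071$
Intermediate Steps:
$d{\left(w \right)} = 2 w \left(-100 + w\right)$ ($d{\left(w \right)} = \left(w - 100\right) \left(w + w\right) = \left(-100 + w\right) 2 w = 2 w \left(-100 + w\right)$)
$\left(-24827 + d{\left(o{\left(-12 \right)} \right)}\right) + E{\left(68 \right)} = \left(-24827 + 2 \left(-12\right) \left(-100 - 12\right)\right) + 68 = \left(-24827 + 2 \left(-12\right) \left(-112\right)\right) + 68 = \left(-24827 + 2688\right) + 68 = -22139 + 68 = -22071$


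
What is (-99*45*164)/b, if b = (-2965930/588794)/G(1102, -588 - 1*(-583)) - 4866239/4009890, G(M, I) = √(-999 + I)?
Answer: 77535026723249513495273350642950/130995689831307856399874891 + 641107369350225092041678338750*I*√251/130995689831307856399874891 ≈ 5.9189e+5 + 77537.0*I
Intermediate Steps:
b = -4866239/4009890 + 1482965*I*√251/147787294 (b = (-2965930/588794)/(√(-999 + (-588 - 1*(-583)))) - 4866239/4009890 = (-2965930*1/588794)/(√(-999 + (-588 + 583))) - 4866239*1/4009890 = -1482965/(294397*√(-999 - 5)) - 4866239/4009890 = -1482965*(-I*√251/502)/294397 - 4866239/4009890 = -(-1482965)*I*√251/147787294 - 4866239/4009890 = 1482965*I*√251/147787294 - 4866239/4009890 = -4866239/4009890 + 1482965*I*√251/147787294 ≈ -1.2136 + 0.15898*I)
(-99*45*164)/b = (-99*45*164)/(-4866239/4009890 + 1482965*I*√251/147787294) = (-4455*164)/(-4866239/4009890 + 1482965*I*√251/147787294) = -730620/(-4866239/4009890 + 1482965*I*√251/147787294)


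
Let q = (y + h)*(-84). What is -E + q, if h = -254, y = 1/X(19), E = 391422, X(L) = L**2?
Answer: -133601130/361 ≈ -3.7009e+5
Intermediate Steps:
y = 1/361 (y = 1/(19**2) = 1/361 ≈ 0.0027701)
q = 7702212/361 (q = (1/361 - 254)*(-84) = -91693/361*(-84) = 7702212/361 ≈ 21336.)
-E + q = -1*391422 + 7702212/361 = -391422 + 7702212/361 = -133601130/361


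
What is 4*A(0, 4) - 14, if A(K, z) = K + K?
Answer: -14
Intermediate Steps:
A(K, z) = 2*K
4*A(0, 4) - 14 = 4*(2*0) - 14 = 4*0 - 14 = 0 - 14 = -14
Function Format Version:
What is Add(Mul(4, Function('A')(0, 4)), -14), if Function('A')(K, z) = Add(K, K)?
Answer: -14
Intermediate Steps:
Function('A')(K, z) = Mul(2, K)
Add(Mul(4, Function('A')(0, 4)), -14) = Add(Mul(4, Mul(2, 0)), -14) = Add(Mul(4, 0), -14) = Add(0, -14) = -14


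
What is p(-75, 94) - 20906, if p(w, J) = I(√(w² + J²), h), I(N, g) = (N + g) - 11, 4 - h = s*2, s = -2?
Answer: -20909 + √14461 ≈ -20789.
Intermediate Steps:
h = 8 (h = 4 - (-2)*2 = 4 - 1*(-4) = 4 + 4 = 8)
I(N, g) = -11 + N + g
p(w, J) = -3 + √(J² + w²) (p(w, J) = -11 + √(w² + J²) + 8 = -11 + √(J² + w²) + 8 = -3 + √(J² + w²))
p(-75, 94) - 20906 = (-3 + √(94² + (-75)²)) - 20906 = (-3 + √(8836 + 5625)) - 20906 = (-3 + √14461) - 20906 = -20909 + √14461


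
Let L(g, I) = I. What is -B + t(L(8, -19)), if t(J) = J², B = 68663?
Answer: -68302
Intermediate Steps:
-B + t(L(8, -19)) = -1*68663 + (-19)² = -68663 + 361 = -68302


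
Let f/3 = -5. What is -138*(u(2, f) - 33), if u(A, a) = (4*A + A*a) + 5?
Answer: 6900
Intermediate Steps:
f = -15 (f = 3*(-5) = -15)
u(A, a) = 5 + 4*A + A*a
-138*(u(2, f) - 33) = -138*((5 + 4*2 + 2*(-15)) - 33) = -138*((5 + 8 - 30) - 33) = -138*(-17 - 33) = -138*(-50) = 6900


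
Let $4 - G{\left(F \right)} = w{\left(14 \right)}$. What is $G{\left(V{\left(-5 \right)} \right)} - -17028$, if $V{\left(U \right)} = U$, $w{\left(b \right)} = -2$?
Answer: $17034$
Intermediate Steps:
$G{\left(F \right)} = 6$ ($G{\left(F \right)} = 4 - -2 = 4 + 2 = 6$)
$G{\left(V{\left(-5 \right)} \right)} - -17028 = 6 - -17028 = 6 + 17028 = 17034$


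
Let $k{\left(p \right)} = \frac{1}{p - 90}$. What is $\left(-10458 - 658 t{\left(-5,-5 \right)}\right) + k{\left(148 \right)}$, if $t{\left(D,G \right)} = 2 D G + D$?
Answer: $- \frac{2323943}{58} \approx -40068.0$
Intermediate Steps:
$t{\left(D,G \right)} = D + 2 D G$ ($t{\left(D,G \right)} = 2 D G + D = D + 2 D G$)
$k{\left(p \right)} = \frac{1}{-90 + p}$
$\left(-10458 - 658 t{\left(-5,-5 \right)}\right) + k{\left(148 \right)} = \left(-10458 - 658 \left(- 5 \left(1 + 2 \left(-5\right)\right)\right)\right) + \frac{1}{-90 + 148} = \left(-10458 - 658 \left(- 5 \left(1 - 10\right)\right)\right) + \frac{1}{58} = \left(-10458 - 658 \left(\left(-5\right) \left(-9\right)\right)\right) + \frac{1}{58} = \left(-10458 - 29610\right) + \frac{1}{58} = -40068 + \frac{1}{58} = - \frac{2323943}{58}$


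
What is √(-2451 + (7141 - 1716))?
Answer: √2974 ≈ 54.534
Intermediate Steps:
√(-2451 + (7141 - 1716)) = √(-2451 + 5425) = √2974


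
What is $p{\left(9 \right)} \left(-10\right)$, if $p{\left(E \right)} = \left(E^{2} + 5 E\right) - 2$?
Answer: $-1240$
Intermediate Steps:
$p{\left(E \right)} = -2 + E^{2} + 5 E$
$p{\left(9 \right)} \left(-10\right) = \left(-2 + 9^{2} + 5 \cdot 9\right) \left(-10\right) = \left(-2 + 81 + 45\right) \left(-10\right) = 124 \left(-10\right) = -1240$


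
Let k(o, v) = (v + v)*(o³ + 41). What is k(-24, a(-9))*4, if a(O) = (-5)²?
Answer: -2756600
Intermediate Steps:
a(O) = 25
k(o, v) = 2*v*(41 + o³) (k(o, v) = (2*v)*(41 + o³) = 2*v*(41 + o³))
k(-24, a(-9))*4 = (2*25*(41 + (-24)³))*4 = (2*25*(41 - 13824))*4 = (2*25*(-13783))*4 = -689150*4 = -2756600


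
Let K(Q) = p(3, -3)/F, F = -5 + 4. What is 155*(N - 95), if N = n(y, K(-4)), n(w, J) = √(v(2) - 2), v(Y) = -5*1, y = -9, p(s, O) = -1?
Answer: -14725 + 155*I*√7 ≈ -14725.0 + 410.09*I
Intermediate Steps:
F = -1
K(Q) = 1 (K(Q) = -1/(-1) = -1*(-1) = 1)
v(Y) = -5
n(w, J) = I*√7 (n(w, J) = √(-5 - 2) = √(-7) = I*√7)
N = I*√7 ≈ 2.6458*I
155*(N - 95) = 155*(I*√7 - 95) = 155*(-95 + I*√7) = -14725 + 155*I*√7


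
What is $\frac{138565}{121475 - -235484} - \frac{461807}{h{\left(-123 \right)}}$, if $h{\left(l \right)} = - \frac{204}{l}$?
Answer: $- \frac{6758683339013}{24273212} \approx -2.7844 \cdot 10^{5}$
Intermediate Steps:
$\frac{138565}{121475 - -235484} - \frac{461807}{h{\left(-123 \right)}} = \frac{138565}{121475 - -235484} - \frac{461807}{\left(-204\right) \frac{1}{-123}} = \frac{138565}{121475 + 235484} - \frac{461807}{\left(-204\right) \left(- \frac{1}{123}\right)} = \frac{138565}{356959} - \frac{461807}{\frac{68}{41}} = 138565 \cdot \frac{1}{356959} - \frac{18934087}{68} = \frac{138565}{356959} - \frac{18934087}{68} = - \frac{6758683339013}{24273212}$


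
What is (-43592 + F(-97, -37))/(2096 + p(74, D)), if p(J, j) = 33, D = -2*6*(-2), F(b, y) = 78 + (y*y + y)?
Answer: -42182/2129 ≈ -19.813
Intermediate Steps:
F(b, y) = 78 + y + y² (F(b, y) = 78 + (y² + y) = 78 + (y + y²) = 78 + y + y²)
D = 24 (D = -12*(-2) = 24)
(-43592 + F(-97, -37))/(2096 + p(74, D)) = (-43592 + (78 - 37 + (-37)²))/(2096 + 33) = (-43592 + (78 - 37 + 1369))/2129 = (-43592 + 1410)*(1/2129) = -42182*1/2129 = -42182/2129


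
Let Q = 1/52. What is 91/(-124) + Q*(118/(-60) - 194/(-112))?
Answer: -999827/1354080 ≈ -0.73838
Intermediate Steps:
Q = 1/52 ≈ 0.019231
91/(-124) + Q*(118/(-60) - 194/(-112)) = 91/(-124) + (118/(-60) - 194/(-112))/52 = 91*(-1/124) + (118*(-1/60) - 194*(-1/112))/52 = -91/124 + (-59/30 + 97/56)/52 = -91/124 + (1/52)*(-197/840) = -91/124 - 197/43680 = -999827/1354080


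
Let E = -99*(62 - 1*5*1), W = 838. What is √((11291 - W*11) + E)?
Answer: I*√3570 ≈ 59.749*I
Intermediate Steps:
E = -5643 (E = -99*(62 - 5*1) = -99*(62 - 5) = -99*57 = -5643)
√((11291 - W*11) + E) = √((11291 - 838*11) - 5643) = √((11291 - 1*9218) - 5643) = √((11291 - 9218) - 5643) = √(2073 - 5643) = √(-3570) = I*√3570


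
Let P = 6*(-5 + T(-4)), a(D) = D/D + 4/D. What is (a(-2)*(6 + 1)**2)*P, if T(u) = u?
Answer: 2646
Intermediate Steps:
a(D) = 1 + 4/D
P = -54 (P = 6*(-5 - 4) = 6*(-9) = -54)
(a(-2)*(6 + 1)**2)*P = (((4 - 2)/(-2))*(6 + 1)**2)*(-54) = (-1/2*2*7**2)*(-54) = -1*49*(-54) = -49*(-54) = 2646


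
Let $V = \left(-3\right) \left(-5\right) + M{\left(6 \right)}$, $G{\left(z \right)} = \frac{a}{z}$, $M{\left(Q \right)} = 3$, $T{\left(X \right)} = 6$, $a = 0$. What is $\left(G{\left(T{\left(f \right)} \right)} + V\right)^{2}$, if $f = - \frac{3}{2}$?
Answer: $324$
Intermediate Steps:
$f = - \frac{3}{2}$ ($f = \left(-3\right) \frac{1}{2} = - \frac{3}{2} \approx -1.5$)
$G{\left(z \right)} = 0$ ($G{\left(z \right)} = \frac{0}{z} = 0$)
$V = 18$ ($V = \left(-3\right) \left(-5\right) + 3 = 15 + 3 = 18$)
$\left(G{\left(T{\left(f \right)} \right)} + V\right)^{2} = \left(0 + 18\right)^{2} = 18^{2} = 324$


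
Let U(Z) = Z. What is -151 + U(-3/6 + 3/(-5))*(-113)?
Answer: -267/10 ≈ -26.700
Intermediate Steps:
-151 + U(-3/6 + 3/(-5))*(-113) = -151 + (-3/6 + 3/(-5))*(-113) = -151 + (-3*⅙ + 3*(-⅕))*(-113) = -151 + (-½ - ⅗)*(-113) = -151 - 11/10*(-113) = -151 + 1243/10 = -267/10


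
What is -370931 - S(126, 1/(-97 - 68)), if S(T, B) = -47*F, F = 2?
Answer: -370837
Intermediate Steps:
S(T, B) = -94 (S(T, B) = -47*2 = -94)
-370931 - S(126, 1/(-97 - 68)) = -370931 - 1*(-94) = -370931 + 94 = -370837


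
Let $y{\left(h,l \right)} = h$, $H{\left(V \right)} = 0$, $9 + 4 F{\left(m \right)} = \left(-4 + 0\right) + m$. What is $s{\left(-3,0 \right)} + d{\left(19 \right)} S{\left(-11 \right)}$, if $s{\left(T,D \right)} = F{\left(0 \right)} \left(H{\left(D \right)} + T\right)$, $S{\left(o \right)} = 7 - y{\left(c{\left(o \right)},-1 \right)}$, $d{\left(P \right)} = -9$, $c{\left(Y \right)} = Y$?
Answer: $- \frac{609}{4} \approx -152.25$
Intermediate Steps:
$F{\left(m \right)} = - \frac{13}{4} + \frac{m}{4}$ ($F{\left(m \right)} = - \frac{9}{4} + \frac{\left(-4 + 0\right) + m}{4} = - \frac{9}{4} + \frac{-4 + m}{4} = - \frac{9}{4} + \left(-1 + \frac{m}{4}\right) = - \frac{13}{4} + \frac{m}{4}$)
$S{\left(o \right)} = 7 - o$
$s{\left(T,D \right)} = - \frac{13 T}{4}$ ($s{\left(T,D \right)} = \left(- \frac{13}{4} + \frac{1}{4} \cdot 0\right) \left(0 + T\right) = \left(- \frac{13}{4} + 0\right) T = - \frac{13 T}{4}$)
$s{\left(-3,0 \right)} + d{\left(19 \right)} S{\left(-11 \right)} = \left(- \frac{13}{4}\right) \left(-3\right) - 9 \left(7 - -11\right) = \frac{39}{4} - 9 \left(7 + 11\right) = \frac{39}{4} - 162 = - \frac{609}{4}$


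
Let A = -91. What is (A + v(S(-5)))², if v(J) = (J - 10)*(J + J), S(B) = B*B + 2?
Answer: 683929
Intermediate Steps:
S(B) = 2 + B² (S(B) = B² + 2 = 2 + B²)
v(J) = 2*J*(-10 + J) (v(J) = (-10 + J)*(2*J) = 2*J*(-10 + J))
(A + v(S(-5)))² = (-91 + 2*(2 + (-5)²)*(-10 + (2 + (-5)²)))² = (-91 + 2*(2 + 25)*(-10 + (2 + 25)))² = (-91 + 2*27*(-10 + 27))² = (-91 + 2*27*17)² = (-91 + 918)² = 827² = 683929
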